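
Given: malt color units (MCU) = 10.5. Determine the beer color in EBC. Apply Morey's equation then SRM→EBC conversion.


SRM = 1.4922·MCU^0.6859;  EBC = SRM·1.97
SRM = 1.4922·10.5^0.6859 = 7.4862
EBC = 7.4862·1.97

14.7478 EBC


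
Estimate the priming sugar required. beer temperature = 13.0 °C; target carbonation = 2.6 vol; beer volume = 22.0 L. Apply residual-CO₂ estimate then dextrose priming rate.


residual = 14.695·(0.01821 + 0.09011·e^(−0.04·T));  sugar = (target − residual)·4.0·V
residual = 14.695·(0.01821 + 0.09011·e^(−0.04·13.0)) = 1.0548
sugar = (2.6 − 1.0548)·4.0·22.0

135.9741 g


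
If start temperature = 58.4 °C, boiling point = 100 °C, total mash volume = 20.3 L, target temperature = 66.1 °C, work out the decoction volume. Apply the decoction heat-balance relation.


V_dec = V_total·(T_target − T_start)/(T_boil − T_start)
V_dec = 20.3·(66.1 − 58.4)/(100 − 58.4)

3.7575 L


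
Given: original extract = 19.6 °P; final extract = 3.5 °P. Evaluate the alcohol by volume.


SG = 259/(259 − P);  ABV = (OG − FG)·131.25
OG = 259/(259 − 19.6) = 1.0819
FG = 259/(259 − 3.5) = 1.0137
ABV = (1.0819 − 1.0137)·131.25

8.9477 % ABV


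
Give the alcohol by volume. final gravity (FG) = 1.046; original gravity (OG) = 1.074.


ABV = (OG − FG) · 131.25
ABV = (1.074 − 1.046) · 131.25

3.6750 % ABV


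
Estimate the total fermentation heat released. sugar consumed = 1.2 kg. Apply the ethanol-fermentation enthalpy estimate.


Q = m_sugar · 590 kJ/kg
Q = 1.2 · 590

708.0000 kJ


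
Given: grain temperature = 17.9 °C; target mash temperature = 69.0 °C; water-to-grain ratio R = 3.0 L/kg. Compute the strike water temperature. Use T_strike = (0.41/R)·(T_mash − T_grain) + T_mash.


T_strike = (0.41/3.0)·(69.0 − 17.9) + 69.0

75.9837 °C


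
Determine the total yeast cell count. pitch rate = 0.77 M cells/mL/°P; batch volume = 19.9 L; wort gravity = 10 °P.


cells (billions) = rate · V_L · °P
cells = 0.77 · 19.9 · 10

153.2300 billion cells


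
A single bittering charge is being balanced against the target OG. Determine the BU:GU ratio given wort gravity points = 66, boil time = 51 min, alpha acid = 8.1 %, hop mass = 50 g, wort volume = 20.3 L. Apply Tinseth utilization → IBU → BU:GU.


U = 1.65·0.000125^(GP/1000)·(1−e^(−0.04t))/4.15;  IBU = (α/100)·m·U·1000/V;  BU:GU = IBU/GP
U = 1.65·0.000125^(66/1000)·(1−e^(−0.04·51))/4.15 = 0.1911
IBU = (8.1/100)·50·0.1911·1000/20.3 = 38.1325
BU:GU = 38.1325/66

0.5778


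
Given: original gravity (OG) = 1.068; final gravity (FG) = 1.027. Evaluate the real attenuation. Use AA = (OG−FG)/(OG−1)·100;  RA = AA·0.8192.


AA = (1.068 − 1.027)/(1.068 − 1)·100 = 60.2941
RA = 60.2941·0.8192

49.3929 %


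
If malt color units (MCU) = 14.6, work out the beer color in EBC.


SRM = 1.4922·MCU^0.6859;  EBC = SRM·1.97
SRM = 1.4922·14.6^0.6859 = 9.3855
EBC = 9.3855·1.97

18.4894 EBC


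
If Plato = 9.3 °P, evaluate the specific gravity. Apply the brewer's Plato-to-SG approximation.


SG = 259/(259 − P)
SG = 259/(259 − 9.3)

1.0372


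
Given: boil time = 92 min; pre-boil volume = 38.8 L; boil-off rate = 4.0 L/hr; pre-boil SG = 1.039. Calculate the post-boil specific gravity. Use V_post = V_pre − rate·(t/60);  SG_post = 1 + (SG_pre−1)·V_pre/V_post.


V_post = 38.8 − 4.0·(92/60) = 32.6667
SG_post = 1 + (1.039 − 1)·38.8/32.6667

1.0463


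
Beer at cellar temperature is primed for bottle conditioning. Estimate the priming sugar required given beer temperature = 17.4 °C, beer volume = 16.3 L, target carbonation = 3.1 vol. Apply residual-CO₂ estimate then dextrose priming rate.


residual = 14.695·(0.01821 + 0.09011·e^(−0.04·T));  sugar = (target − residual)·4.0·V
residual = 14.695·(0.01821 + 0.09011·e^(−0.04·17.4)) = 0.9278
sugar = (3.1 − 0.9278)·4.0·16.3

141.6279 g


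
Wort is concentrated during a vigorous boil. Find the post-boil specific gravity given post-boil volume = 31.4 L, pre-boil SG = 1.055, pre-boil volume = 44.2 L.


SG_post = 1 + (SG_pre − 1)·V_pre/V_post
pts_pre = (1.055 − 1)·1000 = 55.0000
pts_post = 55.0000·44.2/31.4 = 77.4204
SG_post = 1 + 77.4204/1000

1.0774


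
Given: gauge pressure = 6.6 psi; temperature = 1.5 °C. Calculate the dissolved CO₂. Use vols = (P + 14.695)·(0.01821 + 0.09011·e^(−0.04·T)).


vols = (6.6 + 14.695)·(0.01821 + 0.09011·e^(−0.04·1.5))

2.1949 volumes


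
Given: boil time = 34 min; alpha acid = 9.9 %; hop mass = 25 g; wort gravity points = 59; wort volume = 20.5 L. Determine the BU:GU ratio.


U = 1.65·0.000125^(GP/1000)·(1−e^(−0.04t))/4.15;  IBU = (α/100)·m·U·1000/V;  BU:GU = IBU/GP
U = 1.65·0.000125^(59/1000)·(1−e^(−0.04·34))/4.15 = 0.1739
IBU = (9.9/100)·25·0.1739·1000/20.5 = 20.9972
BU:GU = 20.9972/59

0.3559


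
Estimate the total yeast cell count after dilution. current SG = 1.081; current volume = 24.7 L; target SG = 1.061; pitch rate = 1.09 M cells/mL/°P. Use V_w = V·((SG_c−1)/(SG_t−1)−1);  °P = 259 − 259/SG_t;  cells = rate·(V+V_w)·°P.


V_w = 24.7·((1.081−1)/(1.061−1)−1) = 8.0984
V_final = 24.7 + 8.0984 = 32.7984
°P = 259 − 259/1.061 = 14.8907
cells = 1.09·32.7984·14.8907

532.3446 billion cells


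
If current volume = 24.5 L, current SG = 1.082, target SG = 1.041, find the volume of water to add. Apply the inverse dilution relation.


V_water = V·((SG_curr − 1)/(SG_target − 1) − 1)
V_water = 24.5·((1.082 − 1)/(1.041 − 1) − 1)

24.5000 L


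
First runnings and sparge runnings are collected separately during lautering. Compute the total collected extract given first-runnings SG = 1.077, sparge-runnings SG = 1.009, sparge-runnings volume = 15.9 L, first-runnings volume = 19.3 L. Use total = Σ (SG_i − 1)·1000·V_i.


first = (1.077 − 1)·1000·19.3 = 1486.1000
sparge = (1.009 − 1)·1000·15.9 = 143.1000
total = 1486.1000 + 143.1000

1629.2000 gravity·L


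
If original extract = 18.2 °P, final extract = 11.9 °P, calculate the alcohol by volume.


SG = 259/(259 − P);  ABV = (OG − FG)·131.25
OG = 259/(259 − 18.2) = 1.0756
FG = 259/(259 − 11.9) = 1.0482
ABV = (1.0756 − 1.0482)·131.25

3.5992 % ABV


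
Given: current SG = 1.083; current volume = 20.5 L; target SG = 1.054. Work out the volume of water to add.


V_water = V·((SG_curr − 1)/(SG_target − 1) − 1)
V_water = 20.5·((1.083 − 1)/(1.054 − 1) − 1)

11.0093 L


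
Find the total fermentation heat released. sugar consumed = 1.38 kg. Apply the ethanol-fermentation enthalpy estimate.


Q = m_sugar · 590 kJ/kg
Q = 1.38 · 590

814.2000 kJ


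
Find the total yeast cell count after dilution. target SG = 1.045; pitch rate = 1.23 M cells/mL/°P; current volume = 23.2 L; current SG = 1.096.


V_w = V·((SG_c−1)/(SG_t−1)−1);  °P = 259 − 259/SG_t;  cells = rate·(V+V_w)·°P
V_w = 23.2·((1.096−1)/(1.045−1)−1) = 26.2933
V_final = 23.2 + 26.2933 = 49.4933
°P = 259 − 259/1.045 = 11.1531
cells = 1.23·49.4933·11.1531

678.9656 billion cells


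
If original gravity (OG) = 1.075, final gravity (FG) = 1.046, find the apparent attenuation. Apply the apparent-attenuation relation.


AA = (OG − FG)/(OG − 1) · 100
AA = (1.075 − 1.046)/(1.075 − 1) · 100

38.6667 %


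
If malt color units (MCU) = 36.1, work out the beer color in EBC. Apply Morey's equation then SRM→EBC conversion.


SRM = 1.4922·MCU^0.6859;  EBC = SRM·1.97
SRM = 1.4922·36.1^0.6859 = 17.4631
EBC = 17.4631·1.97

34.4023 EBC


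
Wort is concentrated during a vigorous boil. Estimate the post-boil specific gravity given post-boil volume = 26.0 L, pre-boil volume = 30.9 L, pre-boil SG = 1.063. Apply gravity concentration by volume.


SG_post = 1 + (SG_pre − 1)·V_pre/V_post
pts_pre = (1.063 − 1)·1000 = 63.0000
pts_post = 63.0000·30.9/26.0 = 74.8731
SG_post = 1 + 74.8731/1000

1.0749


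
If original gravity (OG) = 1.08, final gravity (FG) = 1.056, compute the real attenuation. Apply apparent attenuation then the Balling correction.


AA = (OG−FG)/(OG−1)·100;  RA = AA·0.8192
AA = (1.08 − 1.056)/(1.08 − 1)·100 = 30.0000
RA = 30.0000·0.8192

24.5760 %


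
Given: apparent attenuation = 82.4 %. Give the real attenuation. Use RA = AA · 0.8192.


RA = 82.4 · 0.8192

67.5021 %


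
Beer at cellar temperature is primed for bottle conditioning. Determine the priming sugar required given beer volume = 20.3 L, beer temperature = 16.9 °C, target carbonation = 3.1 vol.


residual = 14.695·(0.01821 + 0.09011·e^(−0.04·T));  sugar = (target − residual)·4.0·V
residual = 14.695·(0.01821 + 0.09011·e^(−0.04·16.9)) = 0.9411
sugar = (3.1 − 0.9411)·4.0·20.3

175.3002 g


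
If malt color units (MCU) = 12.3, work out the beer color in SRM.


SRM = 1.4922 · MCU^0.6859
SRM = 1.4922 · 12.3^0.6859

8.3444 SRM


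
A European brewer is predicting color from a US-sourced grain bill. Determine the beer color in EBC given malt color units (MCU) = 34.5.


SRM = 1.4922·MCU^0.6859;  EBC = SRM·1.97
SRM = 1.4922·34.5^0.6859 = 16.9284
EBC = 16.9284·1.97

33.3490 EBC


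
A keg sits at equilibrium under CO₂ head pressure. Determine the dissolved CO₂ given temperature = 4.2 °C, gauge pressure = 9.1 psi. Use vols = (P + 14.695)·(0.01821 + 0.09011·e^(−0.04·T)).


vols = (9.1 + 14.695)·(0.01821 + 0.09011·e^(−0.04·4.2))

2.2459 volumes


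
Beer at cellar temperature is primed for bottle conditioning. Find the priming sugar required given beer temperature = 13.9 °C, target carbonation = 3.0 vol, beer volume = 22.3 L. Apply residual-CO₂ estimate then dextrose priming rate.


residual = 14.695·(0.01821 + 0.09011·e^(−0.04·T));  sugar = (target − residual)·4.0·V
residual = 14.695·(0.01821 + 0.09011·e^(−0.04·13.9)) = 1.0270
sugar = (3.0 − 1.0270)·4.0·22.3

175.9913 g


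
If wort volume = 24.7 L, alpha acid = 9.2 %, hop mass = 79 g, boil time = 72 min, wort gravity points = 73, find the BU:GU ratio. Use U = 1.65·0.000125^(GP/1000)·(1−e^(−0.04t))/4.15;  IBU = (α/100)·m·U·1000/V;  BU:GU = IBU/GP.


U = 1.65·0.000125^(73/1000)·(1−e^(−0.04·72))/4.15 = 0.1947
IBU = (9.2/100)·79·0.1947·1000/24.7 = 57.2978
BU:GU = 57.2978/73

0.7849


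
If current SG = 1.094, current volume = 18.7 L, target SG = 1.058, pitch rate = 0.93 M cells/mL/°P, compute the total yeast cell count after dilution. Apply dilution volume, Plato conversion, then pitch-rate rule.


V_w = V·((SG_c−1)/(SG_t−1)−1);  °P = 259 − 259/SG_t;  cells = rate·(V+V_w)·°P
V_w = 18.7·((1.094−1)/(1.058−1)−1) = 11.6069
V_final = 18.7 + 11.6069 = 30.3069
°P = 259 − 259/1.058 = 14.1985
cells = 0.93·30.3069·14.1985

400.1903 billion cells


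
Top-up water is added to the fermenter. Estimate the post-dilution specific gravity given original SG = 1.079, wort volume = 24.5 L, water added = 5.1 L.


SG_new = 1 + (SG_old − 1)·V_old/(V_old + V_water)
pts = (1.079 − 1)·1000·24.5/(24.5 + 5.1) = 65.3885
SG_new = 1 + 65.3885/1000

1.0654


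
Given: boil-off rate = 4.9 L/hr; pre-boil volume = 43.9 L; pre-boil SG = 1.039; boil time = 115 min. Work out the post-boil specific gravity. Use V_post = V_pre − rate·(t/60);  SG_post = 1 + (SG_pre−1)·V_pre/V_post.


V_post = 43.9 − 4.9·(115/60) = 34.5083
SG_post = 1 + (1.039 − 1)·43.9/34.5083

1.0496


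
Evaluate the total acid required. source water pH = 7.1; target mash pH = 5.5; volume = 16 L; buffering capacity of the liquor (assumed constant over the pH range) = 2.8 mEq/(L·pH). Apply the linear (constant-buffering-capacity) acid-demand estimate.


acid = buffering capacity · (pH_source − pH_target) · V
acid = 2.8 · (7.1 − 5.5) · 16

71.6800 mEq


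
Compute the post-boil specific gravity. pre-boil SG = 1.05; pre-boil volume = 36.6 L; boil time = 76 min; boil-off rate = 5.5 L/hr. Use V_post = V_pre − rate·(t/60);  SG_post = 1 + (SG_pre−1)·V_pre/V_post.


V_post = 36.6 − 5.5·(76/60) = 29.6333
SG_post = 1 + (1.05 − 1)·36.6/29.6333

1.0618


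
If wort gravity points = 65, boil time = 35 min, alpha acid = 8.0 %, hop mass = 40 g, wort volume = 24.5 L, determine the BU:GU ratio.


U = 1.65·0.000125^(GP/1000)·(1−e^(−0.04t))/4.15;  IBU = (α/100)·m·U·1000/V;  BU:GU = IBU/GP
U = 1.65·0.000125^(65/1000)·(1−e^(−0.04·35))/4.15 = 0.1670
IBU = (8.0/100)·40·0.1670·1000/24.5 = 21.8145
BU:GU = 21.8145/65

0.3356


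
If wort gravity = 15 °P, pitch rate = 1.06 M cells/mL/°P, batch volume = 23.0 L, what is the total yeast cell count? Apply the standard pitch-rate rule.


cells (billions) = rate · V_L · °P
cells = 1.06 · 23.0 · 15

365.7000 billion cells


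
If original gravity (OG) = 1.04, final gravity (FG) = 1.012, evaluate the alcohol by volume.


ABV = (OG − FG) · 131.25
ABV = (1.04 − 1.012) · 131.25

3.6750 % ABV


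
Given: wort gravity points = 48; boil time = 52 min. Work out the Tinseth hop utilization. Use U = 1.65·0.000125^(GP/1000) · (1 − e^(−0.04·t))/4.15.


bigness = 1.65·0.000125^(48/1000) = 1.0719
boil_factor = (1 − e^(−0.04·52))/4.15 = 0.2109
U = 1.0719 · 0.2109

0.2260


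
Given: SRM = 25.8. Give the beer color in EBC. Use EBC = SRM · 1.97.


EBC = 25.8 · 1.97

50.8260 EBC


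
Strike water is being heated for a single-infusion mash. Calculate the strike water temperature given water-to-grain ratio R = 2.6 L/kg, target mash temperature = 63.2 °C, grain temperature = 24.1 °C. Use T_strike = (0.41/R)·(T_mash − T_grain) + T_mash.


T_strike = (0.41/2.6)·(63.2 − 24.1) + 63.2

69.3658 °C


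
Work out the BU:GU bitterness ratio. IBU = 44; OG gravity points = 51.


BU:GU = IBU / OG_points
BU:GU = 44 / 51

0.8627


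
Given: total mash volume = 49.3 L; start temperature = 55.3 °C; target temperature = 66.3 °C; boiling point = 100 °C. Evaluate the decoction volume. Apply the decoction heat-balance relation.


V_dec = V_total·(T_target − T_start)/(T_boil − T_start)
V_dec = 49.3·(66.3 − 55.3)/(100 − 55.3)

12.1320 L


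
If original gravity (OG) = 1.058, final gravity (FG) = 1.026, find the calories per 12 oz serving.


ABW = (OG−FG)·131.25·0.79/FG;  °P = 259 − 259/SG (for OG→OE and FG→AE);  RE = 0.1808·OE + 0.8192·AE;  Cal = (6.9·ABW + 4·(RE−0.1))·FG·3.55
ABW = (1.058 − 1.026)·131.25·0.79/1.026 = 3.2339
OE = 259 − 259/1.058 = 14.1985 °P
AE = 259 − 259/1.026 = 6.5634 °P
RE = 0.1808·14.1985 + 0.8192·6.5634 = 7.9438 °P
Cal = (6.9·3.2339 + 4·(7.9438−0.1))·1.026·3.55

195.5521 kcal


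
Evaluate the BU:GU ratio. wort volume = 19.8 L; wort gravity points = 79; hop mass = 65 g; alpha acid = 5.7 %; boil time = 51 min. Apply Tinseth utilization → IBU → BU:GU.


U = 1.65·0.000125^(GP/1000)·(1−e^(−0.04t))/4.15;  IBU = (α/100)·m·U·1000/V;  BU:GU = IBU/GP
U = 1.65·0.000125^(79/1000)·(1−e^(−0.04·51))/4.15 = 0.1701
IBU = (5.7/100)·65·0.1701·1000/19.8 = 31.8214
BU:GU = 31.8214/79

0.4028


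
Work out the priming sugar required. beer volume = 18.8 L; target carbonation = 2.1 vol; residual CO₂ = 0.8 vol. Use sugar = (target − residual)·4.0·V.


sugar = (2.1 − 0.8)·4.0·18.8

97.7600 g


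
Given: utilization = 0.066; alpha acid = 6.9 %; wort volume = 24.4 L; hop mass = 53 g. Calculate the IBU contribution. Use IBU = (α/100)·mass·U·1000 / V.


IBU = (6.9/100)·53·0.066·1000 / 24.4

9.8919 IBU


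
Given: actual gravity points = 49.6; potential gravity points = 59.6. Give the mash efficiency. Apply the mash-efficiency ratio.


efficiency = actual / potential × 100
efficiency = 49.6 / 59.6 × 100

83.2215 %


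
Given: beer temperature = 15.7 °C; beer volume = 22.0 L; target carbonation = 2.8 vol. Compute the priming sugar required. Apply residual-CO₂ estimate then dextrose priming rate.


residual = 14.695·(0.01821 + 0.09011·e^(−0.04·T));  sugar = (target − residual)·4.0·V
residual = 14.695·(0.01821 + 0.09011·e^(−0.04·15.7)) = 0.9742
sugar = (2.8 − 0.9742)·4.0·22.0

160.6662 g


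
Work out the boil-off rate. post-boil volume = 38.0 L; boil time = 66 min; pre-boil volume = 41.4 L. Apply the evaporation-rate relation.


rate = (V_pre − V_post) / (t_min/60)
rate = (41.4 − 38.0) / (66/60)

3.0909 L/hr


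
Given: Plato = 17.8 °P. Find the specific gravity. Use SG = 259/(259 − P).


SG = 259/(259 − 17.8)

1.0738


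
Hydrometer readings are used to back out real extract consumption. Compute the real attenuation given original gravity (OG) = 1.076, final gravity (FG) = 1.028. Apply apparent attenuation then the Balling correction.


AA = (OG−FG)/(OG−1)·100;  RA = AA·0.8192
AA = (1.076 − 1.028)/(1.076 − 1)·100 = 63.1579
RA = 63.1579·0.8192

51.7389 %


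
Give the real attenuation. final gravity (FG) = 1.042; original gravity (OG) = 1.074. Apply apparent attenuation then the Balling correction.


AA = (OG−FG)/(OG−1)·100;  RA = AA·0.8192
AA = (1.074 − 1.042)/(1.074 − 1)·100 = 43.2432
RA = 43.2432·0.8192

35.4249 %


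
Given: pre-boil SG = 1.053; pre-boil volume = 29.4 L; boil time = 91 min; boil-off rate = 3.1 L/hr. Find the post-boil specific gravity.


V_post = V_pre − rate·(t/60);  SG_post = 1 + (SG_pre−1)·V_pre/V_post
V_post = 29.4 − 3.1·(91/60) = 24.6983
SG_post = 1 + (1.053 − 1)·29.4/24.6983

1.0631


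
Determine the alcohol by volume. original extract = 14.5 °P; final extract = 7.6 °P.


SG = 259/(259 − P);  ABV = (OG − FG)·131.25
OG = 259/(259 − 14.5) = 1.0593
FG = 259/(259 − 7.6) = 1.0302
ABV = (1.0593 − 1.0302)·131.25

3.8160 % ABV


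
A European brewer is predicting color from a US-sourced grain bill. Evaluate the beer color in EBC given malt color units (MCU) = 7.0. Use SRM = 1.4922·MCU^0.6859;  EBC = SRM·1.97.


SRM = 1.4922·7.0^0.6859 = 5.6687
EBC = 5.6687·1.97

11.1672 EBC


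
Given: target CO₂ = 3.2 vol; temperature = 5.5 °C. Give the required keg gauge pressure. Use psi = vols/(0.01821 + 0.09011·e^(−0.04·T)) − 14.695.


psi = 3.2/(0.01821 + 0.09011·e^(−0.04·5.5)) − 14.695

20.6544 psi


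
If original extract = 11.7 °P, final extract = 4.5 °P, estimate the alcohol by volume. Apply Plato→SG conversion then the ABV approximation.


SG = 259/(259 − P);  ABV = (OG − FG)·131.25
OG = 259/(259 − 11.7) = 1.0473
FG = 259/(259 − 4.5) = 1.0177
ABV = (1.0473 − 1.0177)·131.25

3.8888 % ABV


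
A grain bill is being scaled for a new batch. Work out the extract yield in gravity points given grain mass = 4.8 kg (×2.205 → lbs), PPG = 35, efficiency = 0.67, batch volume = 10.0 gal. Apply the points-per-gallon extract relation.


points = lbs × PPG × eff / vol
lbs = 4.8 × 2.205 = 10.5840
points = 10.5840 × 35 × 0.67 / 10.0

24.8195 points


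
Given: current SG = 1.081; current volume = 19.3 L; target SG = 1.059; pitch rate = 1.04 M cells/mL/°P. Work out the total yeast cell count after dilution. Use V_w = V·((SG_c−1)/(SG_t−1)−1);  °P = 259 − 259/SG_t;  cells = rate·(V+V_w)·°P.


V_w = 19.3·((1.081−1)/(1.059−1)−1) = 7.1966
V_final = 19.3 + 7.1966 = 26.4966
°P = 259 − 259/1.059 = 14.4297
cells = 1.04·26.4966·14.4297

397.6303 billion cells


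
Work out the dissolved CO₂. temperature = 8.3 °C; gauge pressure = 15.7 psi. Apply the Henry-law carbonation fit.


vols = (P + 14.695)·(0.01821 + 0.09011·e^(−0.04·T))
vols = (15.7 + 14.695)·(0.01821 + 0.09011·e^(−0.04·8.3))

2.5186 volumes


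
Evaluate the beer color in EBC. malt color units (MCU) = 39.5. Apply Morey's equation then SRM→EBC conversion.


SRM = 1.4922·MCU^0.6859;  EBC = SRM·1.97
SRM = 1.4922·39.5^0.6859 = 18.5752
EBC = 18.5752·1.97

36.5931 EBC


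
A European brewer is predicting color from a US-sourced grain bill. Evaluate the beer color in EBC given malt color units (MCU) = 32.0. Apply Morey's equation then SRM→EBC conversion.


SRM = 1.4922·MCU^0.6859;  EBC = SRM·1.97
SRM = 1.4922·32.0^0.6859 = 16.0772
EBC = 16.0772·1.97

31.6720 EBC


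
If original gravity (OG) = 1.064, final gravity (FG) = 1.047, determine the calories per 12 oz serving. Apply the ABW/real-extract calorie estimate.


ABW = (OG−FG)·131.25·0.79/FG;  °P = 259 − 259/SG (for OG→OE and FG→AE);  RE = 0.1808·OE + 0.8192·AE;  Cal = (6.9·ABW + 4·(RE−0.1))·FG·3.55
ABW = (1.064 − 1.047)·131.25·0.79/1.047 = 1.6836
OE = 259 − 259/1.064 = 15.5789 °P
AE = 259 − 259/1.047 = 11.6266 °P
RE = 0.1808·15.5789 + 0.8192·11.6266 = 12.3411 °P
Cal = (6.9·1.6836 + 4·(12.3411−0.1))·1.047·3.55

225.1710 kcal


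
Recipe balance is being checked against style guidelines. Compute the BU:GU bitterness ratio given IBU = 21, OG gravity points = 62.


BU:GU = IBU / OG_points
BU:GU = 21 / 62

0.3387


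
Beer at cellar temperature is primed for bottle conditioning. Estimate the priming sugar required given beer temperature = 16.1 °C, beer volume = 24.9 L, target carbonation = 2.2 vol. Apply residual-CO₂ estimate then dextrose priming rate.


residual = 14.695·(0.01821 + 0.09011·e^(−0.04·T));  sugar = (target − residual)·4.0·V
residual = 14.695·(0.01821 + 0.09011·e^(−0.04·16.1)) = 0.9630
sugar = (2.2 − 0.9630)·4.0·24.9

123.2021 g


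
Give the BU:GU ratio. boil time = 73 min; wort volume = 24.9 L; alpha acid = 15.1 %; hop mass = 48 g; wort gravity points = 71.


U = 1.65·0.000125^(GP/1000)·(1−e^(−0.04t))/4.15;  IBU = (α/100)·m·U·1000/V;  BU:GU = IBU/GP
U = 1.65·0.000125^(71/1000)·(1−e^(−0.04·73))/4.15 = 0.1987
IBU = (15.1/100)·48·0.1987·1000/24.9 = 57.8438
BU:GU = 57.8438/71

0.8147


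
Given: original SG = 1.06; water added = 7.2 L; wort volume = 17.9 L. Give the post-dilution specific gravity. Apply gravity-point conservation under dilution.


SG_new = 1 + (SG_old − 1)·V_old/(V_old + V_water)
pts = (1.06 − 1)·1000·17.9/(17.9 + 7.2) = 42.7888
SG_new = 1 + 42.7888/1000

1.0428


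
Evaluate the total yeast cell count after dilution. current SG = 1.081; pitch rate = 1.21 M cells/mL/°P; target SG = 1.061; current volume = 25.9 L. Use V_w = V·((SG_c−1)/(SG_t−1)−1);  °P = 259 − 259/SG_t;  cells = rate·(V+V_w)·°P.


V_w = 25.9·((1.081−1)/(1.061−1)−1) = 8.4918
V_final = 25.9 + 8.4918 = 34.3918
°P = 259 − 259/1.061 = 14.8907
cells = 1.21·34.3918·14.8907

619.6615 billion cells


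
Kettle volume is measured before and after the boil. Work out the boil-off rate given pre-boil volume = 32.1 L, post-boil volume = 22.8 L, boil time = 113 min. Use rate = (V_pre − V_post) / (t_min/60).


rate = (32.1 − 22.8) / (113/60)

4.9381 L/hr


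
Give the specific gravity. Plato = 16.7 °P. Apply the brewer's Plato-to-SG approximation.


SG = 259/(259 − P)
SG = 259/(259 − 16.7)

1.0689


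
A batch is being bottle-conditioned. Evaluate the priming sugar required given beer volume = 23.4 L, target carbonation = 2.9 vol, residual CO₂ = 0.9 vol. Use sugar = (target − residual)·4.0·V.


sugar = (2.9 − 0.9)·4.0·23.4

187.2000 g


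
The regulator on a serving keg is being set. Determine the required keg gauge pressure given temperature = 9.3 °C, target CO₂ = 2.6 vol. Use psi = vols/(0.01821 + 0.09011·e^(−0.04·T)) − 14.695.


psi = 2.6/(0.01821 + 0.09011·e^(−0.04·9.3)) − 14.695

17.6724 psi


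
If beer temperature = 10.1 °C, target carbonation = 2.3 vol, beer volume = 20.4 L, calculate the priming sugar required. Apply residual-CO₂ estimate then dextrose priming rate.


residual = 14.695·(0.01821 + 0.09011·e^(−0.04·T));  sugar = (target − residual)·4.0·V
residual = 14.695·(0.01821 + 0.09011·e^(−0.04·10.1)) = 1.1517
sugar = (2.3 − 1.1517)·4.0·20.4

93.7039 g


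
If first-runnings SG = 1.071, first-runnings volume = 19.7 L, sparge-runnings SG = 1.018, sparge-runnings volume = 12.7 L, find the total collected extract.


total = Σ (SG_i − 1)·1000·V_i
first = (1.071 − 1)·1000·19.7 = 1398.7000
sparge = (1.018 − 1)·1000·12.7 = 228.6000
total = 1398.7000 + 228.6000

1627.3000 gravity·L


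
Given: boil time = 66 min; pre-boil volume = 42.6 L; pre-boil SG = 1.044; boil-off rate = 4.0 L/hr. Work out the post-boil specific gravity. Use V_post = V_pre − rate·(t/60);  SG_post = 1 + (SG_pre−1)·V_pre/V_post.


V_post = 42.6 − 4.0·(66/60) = 38.2000
SG_post = 1 + (1.044 − 1)·42.6/38.2000

1.0491


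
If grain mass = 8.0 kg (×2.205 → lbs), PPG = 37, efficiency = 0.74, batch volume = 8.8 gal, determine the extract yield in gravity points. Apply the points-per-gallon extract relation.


points = lbs × PPG × eff / vol
lbs = 8.0 × 2.205 = 17.6400
points = 17.6400 × 37 × 0.74 / 8.8

54.8845 points


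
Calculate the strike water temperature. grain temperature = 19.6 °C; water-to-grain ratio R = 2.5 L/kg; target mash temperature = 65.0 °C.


T_strike = (0.41/R)·(T_mash − T_grain) + T_mash
T_strike = (0.41/2.5)·(65.0 − 19.6) + 65.0

72.4456 °C


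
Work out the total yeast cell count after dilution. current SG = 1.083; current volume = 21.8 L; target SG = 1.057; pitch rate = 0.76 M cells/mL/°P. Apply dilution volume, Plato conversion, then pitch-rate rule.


V_w = V·((SG_c−1)/(SG_t−1)−1);  °P = 259 − 259/SG_t;  cells = rate·(V+V_w)·°P
V_w = 21.8·((1.083−1)/(1.057−1)−1) = 9.9439
V_final = 21.8 + 9.9439 = 31.7439
°P = 259 − 259/1.057 = 13.9669
cells = 0.76·31.7439·13.9669

336.9558 billion cells


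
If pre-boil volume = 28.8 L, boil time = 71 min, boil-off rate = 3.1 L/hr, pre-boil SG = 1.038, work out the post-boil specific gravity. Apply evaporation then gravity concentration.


V_post = V_pre − rate·(t/60);  SG_post = 1 + (SG_pre−1)·V_pre/V_post
V_post = 28.8 − 3.1·(71/60) = 25.1317
SG_post = 1 + (1.038 − 1)·28.8/25.1317

1.0435


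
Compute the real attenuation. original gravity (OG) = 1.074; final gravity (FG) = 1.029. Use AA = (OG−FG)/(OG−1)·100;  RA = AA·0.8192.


AA = (1.074 − 1.029)/(1.074 − 1)·100 = 60.8108
RA = 60.8108·0.8192

49.8162 %


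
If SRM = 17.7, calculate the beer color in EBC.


EBC = SRM · 1.97
EBC = 17.7 · 1.97

34.8690 EBC


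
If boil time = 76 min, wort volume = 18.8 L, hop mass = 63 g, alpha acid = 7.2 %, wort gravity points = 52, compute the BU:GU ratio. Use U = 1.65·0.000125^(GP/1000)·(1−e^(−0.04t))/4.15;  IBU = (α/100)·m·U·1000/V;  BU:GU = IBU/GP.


U = 1.65·0.000125^(52/1000)·(1−e^(−0.04·76))/4.15 = 0.2372
IBU = (7.2/100)·63·0.2372·1000/18.8 = 57.2404
BU:GU = 57.2404/52

1.1008


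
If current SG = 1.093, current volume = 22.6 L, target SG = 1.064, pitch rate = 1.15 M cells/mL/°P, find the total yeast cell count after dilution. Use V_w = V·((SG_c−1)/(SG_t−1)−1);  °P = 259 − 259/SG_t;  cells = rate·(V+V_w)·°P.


V_w = 22.6·((1.093−1)/(1.064−1)−1) = 10.2406
V_final = 22.6 + 10.2406 = 32.8406
°P = 259 − 259/1.064 = 15.5789
cells = 1.15·32.8406·15.5789

588.3657 billion cells


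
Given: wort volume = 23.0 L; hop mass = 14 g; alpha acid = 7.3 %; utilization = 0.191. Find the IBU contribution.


IBU = (α/100)·mass·U·1000 / V
IBU = (7.3/100)·14·0.191·1000 / 23.0

8.4870 IBU


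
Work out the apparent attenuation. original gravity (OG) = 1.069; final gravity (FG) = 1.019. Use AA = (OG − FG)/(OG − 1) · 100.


AA = (1.069 − 1.019)/(1.069 − 1) · 100

72.4638 %


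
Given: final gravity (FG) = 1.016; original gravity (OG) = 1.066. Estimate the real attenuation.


AA = (OG−FG)/(OG−1)·100;  RA = AA·0.8192
AA = (1.066 − 1.016)/(1.066 − 1)·100 = 75.7576
RA = 75.7576·0.8192

62.0606 %


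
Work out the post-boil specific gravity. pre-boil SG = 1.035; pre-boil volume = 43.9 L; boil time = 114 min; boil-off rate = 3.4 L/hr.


V_post = V_pre − rate·(t/60);  SG_post = 1 + (SG_pre−1)·V_pre/V_post
V_post = 43.9 − 3.4·(114/60) = 37.4400
SG_post = 1 + (1.035 − 1)·43.9/37.4400

1.0410


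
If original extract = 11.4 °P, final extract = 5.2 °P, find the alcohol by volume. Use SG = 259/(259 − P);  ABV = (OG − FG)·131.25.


OG = 259/(259 − 11.4) = 1.0460
FG = 259/(259 − 5.2) = 1.0205
ABV = (1.0460 − 1.0205)·131.25

3.3539 % ABV


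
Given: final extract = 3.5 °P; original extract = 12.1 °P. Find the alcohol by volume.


SG = 259/(259 − P);  ABV = (OG − FG)·131.25
OG = 259/(259 − 12.1) = 1.0490
FG = 259/(259 − 3.5) = 1.0137
ABV = (1.0490 − 1.0137)·131.25

4.6343 % ABV


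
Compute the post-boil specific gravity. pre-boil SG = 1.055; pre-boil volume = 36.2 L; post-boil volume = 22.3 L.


SG_post = 1 + (SG_pre − 1)·V_pre/V_post
pts_pre = (1.055 − 1)·1000 = 55.0000
pts_post = 55.0000·36.2/22.3 = 89.2825
SG_post = 1 + 89.2825/1000

1.0893


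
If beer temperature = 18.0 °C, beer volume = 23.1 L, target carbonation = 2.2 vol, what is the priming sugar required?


residual = 14.695·(0.01821 + 0.09011·e^(−0.04·T));  sugar = (target − residual)·4.0·V
residual = 14.695·(0.01821 + 0.09011·e^(−0.04·18.0)) = 0.9121
sugar = (2.2 − 0.9121)·4.0·23.1

118.9985 g


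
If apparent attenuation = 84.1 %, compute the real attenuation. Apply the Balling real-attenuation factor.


RA = AA · 0.8192
RA = 84.1 · 0.8192

68.8947 %


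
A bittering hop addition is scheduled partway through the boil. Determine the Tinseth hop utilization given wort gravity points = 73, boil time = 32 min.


U = 1.65·0.000125^(GP/1000) · (1 − e^(−0.04·t))/4.15
bigness = 1.65·0.000125^(73/1000) = 0.8562
boil_factor = (1 − e^(−0.04·32))/4.15 = 0.1740
U = 0.8562 · 0.1740

0.1489


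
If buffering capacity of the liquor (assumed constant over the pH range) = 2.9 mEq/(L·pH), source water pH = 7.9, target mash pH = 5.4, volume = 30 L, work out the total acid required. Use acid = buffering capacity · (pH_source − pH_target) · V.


acid = 2.9 · (7.9 − 5.4) · 30

217.5000 mEq


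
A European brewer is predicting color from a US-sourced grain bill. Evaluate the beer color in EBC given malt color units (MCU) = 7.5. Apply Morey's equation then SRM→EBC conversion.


SRM = 1.4922·MCU^0.6859;  EBC = SRM·1.97
SRM = 1.4922·7.5^0.6859 = 5.9434
EBC = 5.9434·1.97

11.7084 EBC


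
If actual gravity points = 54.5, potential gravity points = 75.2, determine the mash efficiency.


efficiency = actual / potential × 100
efficiency = 54.5 / 75.2 × 100

72.4734 %


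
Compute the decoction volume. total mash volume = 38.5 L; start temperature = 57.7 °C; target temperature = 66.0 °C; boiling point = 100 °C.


V_dec = V_total·(T_target − T_start)/(T_boil − T_start)
V_dec = 38.5·(66.0 − 57.7)/(100 − 57.7)

7.5544 L


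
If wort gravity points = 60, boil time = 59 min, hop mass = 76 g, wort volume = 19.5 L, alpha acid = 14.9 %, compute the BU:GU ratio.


U = 1.65·0.000125^(GP/1000)·(1−e^(−0.04t))/4.15;  IBU = (α/100)·m·U·1000/V;  BU:GU = IBU/GP
U = 1.65·0.000125^(60/1000)·(1−e^(−0.04·59))/4.15 = 0.2100
IBU = (14.9/100)·76·0.2100·1000/19.5 = 121.9389
BU:GU = 121.9389/60

2.0323


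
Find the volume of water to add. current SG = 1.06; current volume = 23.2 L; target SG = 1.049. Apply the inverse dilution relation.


V_water = V·((SG_curr − 1)/(SG_target − 1) − 1)
V_water = 23.2·((1.06 − 1)/(1.049 − 1) − 1)

5.2082 L


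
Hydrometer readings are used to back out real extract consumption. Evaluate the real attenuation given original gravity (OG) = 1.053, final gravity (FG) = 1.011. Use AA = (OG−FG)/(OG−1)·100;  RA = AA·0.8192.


AA = (1.053 − 1.011)/(1.053 − 1)·100 = 79.2453
RA = 79.2453·0.8192

64.9177 %


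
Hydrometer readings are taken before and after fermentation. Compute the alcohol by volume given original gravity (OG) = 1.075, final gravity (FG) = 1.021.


ABV = (OG − FG) · 131.25
ABV = (1.075 − 1.021) · 131.25

7.0875 % ABV


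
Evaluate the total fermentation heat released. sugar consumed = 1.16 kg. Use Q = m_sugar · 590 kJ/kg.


Q = 1.16 · 590

684.4000 kJ


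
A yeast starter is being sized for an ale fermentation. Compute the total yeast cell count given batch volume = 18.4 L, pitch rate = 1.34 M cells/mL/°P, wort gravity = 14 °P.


cells (billions) = rate · V_L · °P
cells = 1.34 · 18.4 · 14

345.1840 billion cells


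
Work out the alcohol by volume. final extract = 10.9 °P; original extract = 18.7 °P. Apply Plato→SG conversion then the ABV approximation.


SG = 259/(259 − P);  ABV = (OG − FG)·131.25
OG = 259/(259 − 18.7) = 1.0778
FG = 259/(259 − 10.9) = 1.0439
ABV = (1.0778 − 1.0439)·131.25

4.4475 % ABV


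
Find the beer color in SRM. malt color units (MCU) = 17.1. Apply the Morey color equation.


SRM = 1.4922 · MCU^0.6859
SRM = 1.4922 · 17.1^0.6859

10.4602 SRM


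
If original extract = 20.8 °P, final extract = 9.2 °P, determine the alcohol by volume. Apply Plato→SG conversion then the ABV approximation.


SG = 259/(259 − P);  ABV = (OG − FG)·131.25
OG = 259/(259 − 20.8) = 1.0873
FG = 259/(259 − 9.2) = 1.0368
ABV = (1.0873 − 1.0368)·131.25

6.6271 % ABV


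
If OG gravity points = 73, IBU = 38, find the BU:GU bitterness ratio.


BU:GU = IBU / OG_points
BU:GU = 38 / 73

0.5205


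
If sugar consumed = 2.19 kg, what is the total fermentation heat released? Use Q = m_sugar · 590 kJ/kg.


Q = 2.19 · 590

1292.1000 kJ


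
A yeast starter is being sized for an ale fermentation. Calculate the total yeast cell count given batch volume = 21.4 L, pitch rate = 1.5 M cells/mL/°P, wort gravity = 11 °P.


cells (billions) = rate · V_L · °P
cells = 1.5 · 21.4 · 11

353.1000 billion cells


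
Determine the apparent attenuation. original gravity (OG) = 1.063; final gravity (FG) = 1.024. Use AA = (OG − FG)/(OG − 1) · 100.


AA = (1.063 − 1.024)/(1.063 − 1) · 100

61.9048 %


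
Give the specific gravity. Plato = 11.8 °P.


SG = 259/(259 − P)
SG = 259/(259 − 11.8)

1.0477


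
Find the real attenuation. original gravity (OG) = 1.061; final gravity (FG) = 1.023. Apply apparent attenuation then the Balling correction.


AA = (OG−FG)/(OG−1)·100;  RA = AA·0.8192
AA = (1.061 − 1.023)/(1.061 − 1)·100 = 62.2951
RA = 62.2951·0.8192

51.0321 %


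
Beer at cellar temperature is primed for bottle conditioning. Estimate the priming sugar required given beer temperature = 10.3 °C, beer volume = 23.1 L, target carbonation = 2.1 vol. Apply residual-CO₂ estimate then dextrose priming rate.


residual = 14.695·(0.01821 + 0.09011·e^(−0.04·T));  sugar = (target − residual)·4.0·V
residual = 14.695·(0.01821 + 0.09011·e^(−0.04·10.3)) = 1.1446
sugar = (2.1 − 1.1446)·4.0·23.1

88.2768 g


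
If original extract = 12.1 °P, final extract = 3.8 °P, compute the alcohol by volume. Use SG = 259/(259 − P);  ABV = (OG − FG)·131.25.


OG = 259/(259 − 12.1) = 1.0490
FG = 259/(259 − 3.8) = 1.0149
ABV = (1.0490 − 1.0149)·131.25

4.4779 % ABV


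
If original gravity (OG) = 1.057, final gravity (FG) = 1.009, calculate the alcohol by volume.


ABV = (OG − FG) · 131.25
ABV = (1.057 − 1.009) · 131.25

6.3000 % ABV


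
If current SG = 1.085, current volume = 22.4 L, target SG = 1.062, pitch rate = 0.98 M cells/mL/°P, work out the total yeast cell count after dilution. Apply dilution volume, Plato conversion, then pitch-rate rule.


V_w = V·((SG_c−1)/(SG_t−1)−1);  °P = 259 − 259/SG_t;  cells = rate·(V+V_w)·°P
V_w = 22.4·((1.085−1)/(1.062−1)−1) = 8.3097
V_final = 22.4 + 8.3097 = 30.7097
°P = 259 − 259/1.062 = 15.1205
cells = 0.98·30.7097·15.1205

455.0596 billion cells


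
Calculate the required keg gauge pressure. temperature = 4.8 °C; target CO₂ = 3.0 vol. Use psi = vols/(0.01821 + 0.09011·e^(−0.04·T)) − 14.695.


psi = 3.0/(0.01821 + 0.09011·e^(−0.04·4.8)) − 14.695

17.7100 psi


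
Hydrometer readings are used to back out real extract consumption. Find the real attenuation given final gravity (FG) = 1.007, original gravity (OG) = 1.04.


AA = (OG−FG)/(OG−1)·100;  RA = AA·0.8192
AA = (1.04 − 1.007)/(1.04 − 1)·100 = 82.5000
RA = 82.5000·0.8192

67.5840 %


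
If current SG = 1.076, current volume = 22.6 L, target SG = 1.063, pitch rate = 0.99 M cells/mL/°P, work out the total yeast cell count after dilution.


V_w = V·((SG_c−1)/(SG_t−1)−1);  °P = 259 − 259/SG_t;  cells = rate·(V+V_w)·°P
V_w = 22.6·((1.076−1)/(1.063−1)−1) = 4.6635
V_final = 22.6 + 4.6635 = 27.2635
°P = 259 − 259/1.063 = 15.3500
cells = 0.99·27.2635·15.3500

414.3084 billion cells


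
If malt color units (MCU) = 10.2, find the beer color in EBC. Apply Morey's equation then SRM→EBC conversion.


SRM = 1.4922·MCU^0.6859;  EBC = SRM·1.97
SRM = 1.4922·10.2^0.6859 = 7.3388
EBC = 7.3388·1.97

14.4575 EBC


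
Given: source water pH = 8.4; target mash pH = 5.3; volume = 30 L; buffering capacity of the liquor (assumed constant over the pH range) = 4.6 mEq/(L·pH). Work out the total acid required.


acid = buffering capacity · (pH_source − pH_target) · V
acid = 4.6 · (8.4 − 5.3) · 30

427.8000 mEq


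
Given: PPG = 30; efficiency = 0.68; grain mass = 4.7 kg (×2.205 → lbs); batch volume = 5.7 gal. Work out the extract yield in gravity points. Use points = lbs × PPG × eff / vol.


lbs = 4.7 × 2.205 = 10.3635
points = 10.3635 × 30 × 0.68 / 5.7

37.0904 points


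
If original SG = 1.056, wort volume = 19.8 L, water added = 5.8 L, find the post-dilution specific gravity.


SG_new = 1 + (SG_old − 1)·V_old/(V_old + V_water)
pts = (1.056 − 1)·1000·19.8/(19.8 + 5.8) = 43.3125
SG_new = 1 + 43.3125/1000

1.0433


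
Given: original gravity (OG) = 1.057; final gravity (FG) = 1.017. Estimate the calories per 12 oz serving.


ABW = (OG−FG)·131.25·0.79/FG;  °P = 259 − 259/SG (for OG→OE and FG→AE);  RE = 0.1808·OE + 0.8192·AE;  Cal = (6.9·ABW + 4·(RE−0.1))·FG·3.55
ABW = (1.057 − 1.017)·131.25·0.79/1.017 = 4.0782
OE = 259 − 259/1.057 = 13.9669 °P
AE = 259 − 259/1.017 = 4.3294 °P
RE = 0.1808·13.9669 + 0.8192·4.3294 = 6.0719 °P
Cal = (6.9·4.0782 + 4·(6.0719−0.1))·1.017·3.55

187.8350 kcal


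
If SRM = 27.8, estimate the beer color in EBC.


EBC = SRM · 1.97
EBC = 27.8 · 1.97

54.7660 EBC


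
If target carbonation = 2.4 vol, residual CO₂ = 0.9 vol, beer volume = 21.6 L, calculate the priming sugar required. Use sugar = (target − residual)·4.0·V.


sugar = (2.4 − 0.9)·4.0·21.6

129.6000 g


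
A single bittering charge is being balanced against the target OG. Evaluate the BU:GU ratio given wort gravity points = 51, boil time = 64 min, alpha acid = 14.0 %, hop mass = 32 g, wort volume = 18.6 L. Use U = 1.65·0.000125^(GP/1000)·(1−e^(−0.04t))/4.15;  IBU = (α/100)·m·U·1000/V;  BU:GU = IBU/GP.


U = 1.65·0.000125^(51/1000)·(1−e^(−0.04·64))/4.15 = 0.2320
IBU = (14.0/100)·32·0.2320·1000/18.6 = 55.8730
BU:GU = 55.8730/51

1.0955


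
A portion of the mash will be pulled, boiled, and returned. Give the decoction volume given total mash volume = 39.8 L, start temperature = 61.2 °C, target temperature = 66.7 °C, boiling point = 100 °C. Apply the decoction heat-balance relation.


V_dec = V_total·(T_target − T_start)/(T_boil − T_start)
V_dec = 39.8·(66.7 − 61.2)/(100 − 61.2)

5.6418 L


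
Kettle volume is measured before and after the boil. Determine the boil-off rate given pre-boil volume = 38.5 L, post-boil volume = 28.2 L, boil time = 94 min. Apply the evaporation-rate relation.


rate = (V_pre − V_post) / (t_min/60)
rate = (38.5 − 28.2) / (94/60)

6.5745 L/hr
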